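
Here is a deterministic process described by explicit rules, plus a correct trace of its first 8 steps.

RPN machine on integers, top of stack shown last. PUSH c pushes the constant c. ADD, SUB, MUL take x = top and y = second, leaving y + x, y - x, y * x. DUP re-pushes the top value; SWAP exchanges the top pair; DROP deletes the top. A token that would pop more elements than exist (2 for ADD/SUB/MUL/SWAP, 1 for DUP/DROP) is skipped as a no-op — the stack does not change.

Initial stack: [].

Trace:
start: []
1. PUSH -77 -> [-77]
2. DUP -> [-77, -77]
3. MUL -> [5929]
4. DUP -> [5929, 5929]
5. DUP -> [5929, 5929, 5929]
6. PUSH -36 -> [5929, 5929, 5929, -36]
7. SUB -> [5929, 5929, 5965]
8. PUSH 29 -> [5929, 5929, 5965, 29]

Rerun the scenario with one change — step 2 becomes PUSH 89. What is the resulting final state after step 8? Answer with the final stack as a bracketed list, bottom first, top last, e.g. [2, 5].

[-6853, -6853, -6817, 29]

(re-executing from step 2 with the substitution; state before step 2: [-77])
2. PUSH 89 -> [-77, 89]
3. MUL -> [-6853]
4. DUP -> [-6853, -6853]
5. DUP -> [-6853, -6853, -6853]
6. PUSH -36 -> [-6853, -6853, -6853, -36]
7. SUB -> [-6853, -6853, -6817]
8. PUSH 29 -> [-6853, -6853, -6817, 29]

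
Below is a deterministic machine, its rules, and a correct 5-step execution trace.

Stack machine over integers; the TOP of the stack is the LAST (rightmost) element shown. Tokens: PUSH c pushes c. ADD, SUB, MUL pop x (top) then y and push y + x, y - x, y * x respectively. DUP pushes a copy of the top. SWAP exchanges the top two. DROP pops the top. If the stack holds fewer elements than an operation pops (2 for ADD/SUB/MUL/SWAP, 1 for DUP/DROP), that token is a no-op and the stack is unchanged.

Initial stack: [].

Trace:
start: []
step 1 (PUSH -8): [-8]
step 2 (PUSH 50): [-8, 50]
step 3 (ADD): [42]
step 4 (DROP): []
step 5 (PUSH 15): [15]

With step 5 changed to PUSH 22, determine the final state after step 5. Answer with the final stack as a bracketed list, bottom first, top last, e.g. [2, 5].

[22]

(re-executing from step 5 with the substitution; state before step 5: [])
step 5 (PUSH 22): [22]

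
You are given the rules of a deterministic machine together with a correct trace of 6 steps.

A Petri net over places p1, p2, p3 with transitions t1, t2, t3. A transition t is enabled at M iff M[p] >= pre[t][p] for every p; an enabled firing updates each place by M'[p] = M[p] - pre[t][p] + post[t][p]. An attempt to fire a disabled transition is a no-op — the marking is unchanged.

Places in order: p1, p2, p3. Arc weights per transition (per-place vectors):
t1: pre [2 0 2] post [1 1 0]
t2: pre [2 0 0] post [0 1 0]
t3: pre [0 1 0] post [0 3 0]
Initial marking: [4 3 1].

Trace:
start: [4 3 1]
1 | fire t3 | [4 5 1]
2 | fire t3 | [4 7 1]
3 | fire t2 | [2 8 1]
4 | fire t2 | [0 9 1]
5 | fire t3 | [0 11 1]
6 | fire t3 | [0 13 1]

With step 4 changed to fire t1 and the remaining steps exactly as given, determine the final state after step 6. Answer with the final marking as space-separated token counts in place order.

2 12 1

(re-executing from step 4 with the substitution; state before step 4: [2 8 1])
4 | fire t1 | [2 8 1]
5 | fire t3 | [2 10 1]
6 | fire t3 | [2 12 1]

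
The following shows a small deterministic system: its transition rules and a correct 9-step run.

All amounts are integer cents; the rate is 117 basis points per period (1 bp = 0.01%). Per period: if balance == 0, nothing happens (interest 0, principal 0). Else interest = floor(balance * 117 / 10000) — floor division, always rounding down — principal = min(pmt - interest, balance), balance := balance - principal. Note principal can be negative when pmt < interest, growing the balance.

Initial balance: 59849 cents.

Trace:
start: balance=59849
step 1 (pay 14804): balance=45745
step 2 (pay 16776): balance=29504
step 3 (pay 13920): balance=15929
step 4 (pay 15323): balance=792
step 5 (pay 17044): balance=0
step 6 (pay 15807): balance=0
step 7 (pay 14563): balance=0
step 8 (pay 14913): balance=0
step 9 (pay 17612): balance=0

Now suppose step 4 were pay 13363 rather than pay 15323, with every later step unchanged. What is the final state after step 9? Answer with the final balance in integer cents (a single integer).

0

(re-executing from step 4 with the substitution; state before step 4: balance=15929)
step 4 (pay 13363): balance=2752
step 5 (pay 17044): balance=0
step 6 (pay 15807): balance=0
step 7 (pay 14563): balance=0
step 8 (pay 14913): balance=0
step 9 (pay 17612): balance=0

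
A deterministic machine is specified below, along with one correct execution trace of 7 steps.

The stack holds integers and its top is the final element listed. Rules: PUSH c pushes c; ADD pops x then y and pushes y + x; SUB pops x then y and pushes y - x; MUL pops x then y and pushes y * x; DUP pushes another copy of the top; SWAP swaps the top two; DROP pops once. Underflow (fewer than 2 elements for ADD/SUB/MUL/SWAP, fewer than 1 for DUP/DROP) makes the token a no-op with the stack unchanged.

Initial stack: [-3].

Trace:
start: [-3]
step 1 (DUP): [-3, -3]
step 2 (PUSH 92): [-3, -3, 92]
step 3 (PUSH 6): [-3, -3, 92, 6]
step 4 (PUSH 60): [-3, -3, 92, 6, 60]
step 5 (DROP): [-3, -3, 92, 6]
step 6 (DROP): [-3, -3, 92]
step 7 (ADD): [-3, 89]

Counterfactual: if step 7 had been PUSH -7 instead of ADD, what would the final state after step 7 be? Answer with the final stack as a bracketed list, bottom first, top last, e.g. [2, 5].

[-3, -3, 92, -7]

(re-executing from step 7 with the substitution; state before step 7: [-3, -3, 92])
step 7 (PUSH -7): [-3, -3, 92, -7]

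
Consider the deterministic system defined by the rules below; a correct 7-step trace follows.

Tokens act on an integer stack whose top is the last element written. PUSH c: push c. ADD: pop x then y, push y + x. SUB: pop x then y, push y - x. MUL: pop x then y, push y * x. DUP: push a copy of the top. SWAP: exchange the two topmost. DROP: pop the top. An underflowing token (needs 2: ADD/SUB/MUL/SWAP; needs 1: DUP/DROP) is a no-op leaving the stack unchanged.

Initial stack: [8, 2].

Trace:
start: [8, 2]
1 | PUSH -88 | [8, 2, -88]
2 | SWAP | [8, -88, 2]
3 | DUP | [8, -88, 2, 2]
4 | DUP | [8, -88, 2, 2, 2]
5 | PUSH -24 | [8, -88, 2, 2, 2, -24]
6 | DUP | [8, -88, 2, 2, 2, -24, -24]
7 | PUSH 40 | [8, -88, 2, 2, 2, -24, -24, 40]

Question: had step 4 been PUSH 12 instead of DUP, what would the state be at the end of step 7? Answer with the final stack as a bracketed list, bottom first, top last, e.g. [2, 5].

[8, -88, 2, 2, 12, -24, -24, 40]

(re-executing from step 4 with the substitution; state before step 4: [8, -88, 2, 2])
4 | PUSH 12 | [8, -88, 2, 2, 12]
5 | PUSH -24 | [8, -88, 2, 2, 12, -24]
6 | DUP | [8, -88, 2, 2, 12, -24, -24]
7 | PUSH 40 | [8, -88, 2, 2, 12, -24, -24, 40]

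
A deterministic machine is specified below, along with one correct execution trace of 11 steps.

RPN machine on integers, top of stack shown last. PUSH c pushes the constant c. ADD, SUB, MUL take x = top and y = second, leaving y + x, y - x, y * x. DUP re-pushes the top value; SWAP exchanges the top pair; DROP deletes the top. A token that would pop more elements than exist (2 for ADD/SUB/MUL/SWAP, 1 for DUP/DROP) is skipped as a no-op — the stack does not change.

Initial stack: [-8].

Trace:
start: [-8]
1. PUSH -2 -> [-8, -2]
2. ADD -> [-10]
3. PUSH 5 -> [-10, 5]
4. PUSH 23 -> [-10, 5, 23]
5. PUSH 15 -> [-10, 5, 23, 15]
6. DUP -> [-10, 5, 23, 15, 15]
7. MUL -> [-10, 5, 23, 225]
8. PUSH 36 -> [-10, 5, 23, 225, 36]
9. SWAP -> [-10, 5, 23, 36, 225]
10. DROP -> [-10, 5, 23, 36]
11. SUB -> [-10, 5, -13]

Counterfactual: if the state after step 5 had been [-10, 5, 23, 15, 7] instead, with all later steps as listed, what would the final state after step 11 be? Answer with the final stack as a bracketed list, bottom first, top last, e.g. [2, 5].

state after step 5 := [-10, 5, 23, 15, 7]
6. DUP -> [-10, 5, 23, 15, 7, 7]
7. MUL -> [-10, 5, 23, 15, 49]
8. PUSH 36 -> [-10, 5, 23, 15, 49, 36]
9. SWAP -> [-10, 5, 23, 15, 36, 49]
10. DROP -> [-10, 5, 23, 15, 36]
11. SUB -> [-10, 5, 23, -21]

[-10, 5, 23, -21]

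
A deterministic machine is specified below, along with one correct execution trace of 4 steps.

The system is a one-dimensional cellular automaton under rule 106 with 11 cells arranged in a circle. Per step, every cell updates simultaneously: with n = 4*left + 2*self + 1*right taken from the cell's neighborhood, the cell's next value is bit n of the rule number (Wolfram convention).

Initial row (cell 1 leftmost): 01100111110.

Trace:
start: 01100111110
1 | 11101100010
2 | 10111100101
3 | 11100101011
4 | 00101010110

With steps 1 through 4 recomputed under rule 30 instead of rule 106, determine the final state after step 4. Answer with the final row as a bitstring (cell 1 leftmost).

10100000000

(re-executing steps 1..4 under rule 30; state before step 1: 01100111110)
1 | 11011100001
2 | 00010010011
3 | 10111111110
4 | 10100000000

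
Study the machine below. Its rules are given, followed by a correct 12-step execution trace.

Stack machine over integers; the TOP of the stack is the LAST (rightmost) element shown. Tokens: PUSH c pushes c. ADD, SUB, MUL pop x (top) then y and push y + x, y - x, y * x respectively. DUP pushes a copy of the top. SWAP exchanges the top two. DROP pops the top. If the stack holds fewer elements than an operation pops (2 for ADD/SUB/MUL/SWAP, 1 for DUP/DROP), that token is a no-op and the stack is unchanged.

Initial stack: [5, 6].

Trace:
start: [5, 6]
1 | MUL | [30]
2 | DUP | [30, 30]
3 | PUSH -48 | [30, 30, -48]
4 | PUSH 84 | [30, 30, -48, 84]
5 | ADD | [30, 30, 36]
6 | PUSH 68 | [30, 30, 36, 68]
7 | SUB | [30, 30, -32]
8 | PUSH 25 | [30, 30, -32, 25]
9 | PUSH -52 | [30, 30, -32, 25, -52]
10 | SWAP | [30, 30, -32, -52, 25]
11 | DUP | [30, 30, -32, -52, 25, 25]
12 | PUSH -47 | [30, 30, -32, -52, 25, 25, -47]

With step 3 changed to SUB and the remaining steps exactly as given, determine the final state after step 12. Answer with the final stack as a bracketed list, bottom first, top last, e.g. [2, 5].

(re-executing from step 3 with the substitution; state before step 3: [30, 30])
3 | SUB | [0]
4 | PUSH 84 | [0, 84]
5 | ADD | [84]
6 | PUSH 68 | [84, 68]
7 | SUB | [16]
8 | PUSH 25 | [16, 25]
9 | PUSH -52 | [16, 25, -52]
10 | SWAP | [16, -52, 25]
11 | DUP | [16, -52, 25, 25]
12 | PUSH -47 | [16, -52, 25, 25, -47]

[16, -52, 25, 25, -47]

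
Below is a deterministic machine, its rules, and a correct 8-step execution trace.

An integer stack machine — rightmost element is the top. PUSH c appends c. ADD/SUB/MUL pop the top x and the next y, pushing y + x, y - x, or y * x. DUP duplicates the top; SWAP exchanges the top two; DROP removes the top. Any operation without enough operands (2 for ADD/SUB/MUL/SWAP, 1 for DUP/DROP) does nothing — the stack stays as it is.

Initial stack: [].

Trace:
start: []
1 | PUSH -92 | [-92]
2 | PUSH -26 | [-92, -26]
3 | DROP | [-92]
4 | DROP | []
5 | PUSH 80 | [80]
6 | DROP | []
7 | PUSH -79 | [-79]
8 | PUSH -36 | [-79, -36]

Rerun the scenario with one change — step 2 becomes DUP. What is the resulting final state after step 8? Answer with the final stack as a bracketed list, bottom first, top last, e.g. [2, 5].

[-79, -36]

(re-executing from step 2 with the substitution; state before step 2: [-92])
2 | DUP | [-92, -92]
3 | DROP | [-92]
4 | DROP | []
5 | PUSH 80 | [80]
6 | DROP | []
7 | PUSH -79 | [-79]
8 | PUSH -36 | [-79, -36]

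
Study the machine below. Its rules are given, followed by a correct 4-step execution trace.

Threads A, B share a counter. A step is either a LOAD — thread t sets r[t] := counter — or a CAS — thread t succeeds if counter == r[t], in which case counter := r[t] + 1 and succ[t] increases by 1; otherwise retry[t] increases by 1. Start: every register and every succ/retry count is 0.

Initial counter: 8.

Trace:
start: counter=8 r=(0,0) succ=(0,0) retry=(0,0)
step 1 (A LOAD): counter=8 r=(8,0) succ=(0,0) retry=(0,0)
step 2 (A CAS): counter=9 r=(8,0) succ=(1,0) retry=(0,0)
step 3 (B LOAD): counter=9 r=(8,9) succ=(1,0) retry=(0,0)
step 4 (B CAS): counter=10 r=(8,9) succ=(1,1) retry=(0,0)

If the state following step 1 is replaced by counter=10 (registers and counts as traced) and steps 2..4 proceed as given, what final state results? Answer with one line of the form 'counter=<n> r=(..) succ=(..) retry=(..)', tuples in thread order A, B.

counter=11 r=(8,10) succ=(0,1) retry=(1,0)

state after step 1 := counter=10 r=(8,0) succ=(0,0) retry=(0,0)
step 2 (A CAS): counter=10 r=(8,0) succ=(0,0) retry=(1,0)
step 3 (B LOAD): counter=10 r=(8,10) succ=(0,0) retry=(1,0)
step 4 (B CAS): counter=11 r=(8,10) succ=(0,1) retry=(1,0)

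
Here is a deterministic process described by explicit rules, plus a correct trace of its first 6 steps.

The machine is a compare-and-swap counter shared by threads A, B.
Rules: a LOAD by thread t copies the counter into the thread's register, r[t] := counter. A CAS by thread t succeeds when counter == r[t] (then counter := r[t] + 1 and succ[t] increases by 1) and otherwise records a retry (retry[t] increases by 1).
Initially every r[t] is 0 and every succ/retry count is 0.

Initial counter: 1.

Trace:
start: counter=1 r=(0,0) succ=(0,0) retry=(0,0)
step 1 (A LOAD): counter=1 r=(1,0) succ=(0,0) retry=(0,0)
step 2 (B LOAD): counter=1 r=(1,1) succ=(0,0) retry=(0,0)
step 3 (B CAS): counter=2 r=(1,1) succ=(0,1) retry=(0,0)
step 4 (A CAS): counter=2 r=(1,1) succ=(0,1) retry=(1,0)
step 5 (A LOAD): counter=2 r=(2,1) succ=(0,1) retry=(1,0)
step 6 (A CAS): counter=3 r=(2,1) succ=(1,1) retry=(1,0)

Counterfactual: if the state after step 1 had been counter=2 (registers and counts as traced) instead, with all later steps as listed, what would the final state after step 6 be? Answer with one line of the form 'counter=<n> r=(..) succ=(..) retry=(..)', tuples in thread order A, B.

state after step 1 := counter=2 r=(1,0) succ=(0,0) retry=(0,0)
step 2 (B LOAD): counter=2 r=(1,2) succ=(0,0) retry=(0,0)
step 3 (B CAS): counter=3 r=(1,2) succ=(0,1) retry=(0,0)
step 4 (A CAS): counter=3 r=(1,2) succ=(0,1) retry=(1,0)
step 5 (A LOAD): counter=3 r=(3,2) succ=(0,1) retry=(1,0)
step 6 (A CAS): counter=4 r=(3,2) succ=(1,1) retry=(1,0)

counter=4 r=(3,2) succ=(1,1) retry=(1,0)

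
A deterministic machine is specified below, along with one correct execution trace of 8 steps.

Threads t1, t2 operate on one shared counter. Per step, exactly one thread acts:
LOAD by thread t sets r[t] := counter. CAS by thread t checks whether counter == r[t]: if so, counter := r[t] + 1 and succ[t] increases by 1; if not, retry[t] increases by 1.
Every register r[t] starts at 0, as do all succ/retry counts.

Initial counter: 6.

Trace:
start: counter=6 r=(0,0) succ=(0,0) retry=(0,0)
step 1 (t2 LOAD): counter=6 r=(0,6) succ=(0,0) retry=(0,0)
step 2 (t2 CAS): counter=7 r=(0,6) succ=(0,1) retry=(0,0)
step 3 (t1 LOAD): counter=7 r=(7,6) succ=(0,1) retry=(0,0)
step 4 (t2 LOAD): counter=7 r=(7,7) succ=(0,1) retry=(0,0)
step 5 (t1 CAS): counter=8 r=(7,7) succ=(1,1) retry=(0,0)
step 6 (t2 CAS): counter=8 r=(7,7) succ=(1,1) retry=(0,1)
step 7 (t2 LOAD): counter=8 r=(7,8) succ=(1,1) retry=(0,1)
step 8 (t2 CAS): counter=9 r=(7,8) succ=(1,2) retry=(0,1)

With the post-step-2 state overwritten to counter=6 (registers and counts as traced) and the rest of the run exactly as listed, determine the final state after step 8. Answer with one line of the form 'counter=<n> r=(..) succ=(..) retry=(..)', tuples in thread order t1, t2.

counter=8 r=(6,7) succ=(1,2) retry=(0,1)

state after step 2 := counter=6 r=(0,6) succ=(0,1) retry=(0,0)
step 3 (t1 LOAD): counter=6 r=(6,6) succ=(0,1) retry=(0,0)
step 4 (t2 LOAD): counter=6 r=(6,6) succ=(0,1) retry=(0,0)
step 5 (t1 CAS): counter=7 r=(6,6) succ=(1,1) retry=(0,0)
step 6 (t2 CAS): counter=7 r=(6,6) succ=(1,1) retry=(0,1)
step 7 (t2 LOAD): counter=7 r=(6,7) succ=(1,1) retry=(0,1)
step 8 (t2 CAS): counter=8 r=(6,7) succ=(1,2) retry=(0,1)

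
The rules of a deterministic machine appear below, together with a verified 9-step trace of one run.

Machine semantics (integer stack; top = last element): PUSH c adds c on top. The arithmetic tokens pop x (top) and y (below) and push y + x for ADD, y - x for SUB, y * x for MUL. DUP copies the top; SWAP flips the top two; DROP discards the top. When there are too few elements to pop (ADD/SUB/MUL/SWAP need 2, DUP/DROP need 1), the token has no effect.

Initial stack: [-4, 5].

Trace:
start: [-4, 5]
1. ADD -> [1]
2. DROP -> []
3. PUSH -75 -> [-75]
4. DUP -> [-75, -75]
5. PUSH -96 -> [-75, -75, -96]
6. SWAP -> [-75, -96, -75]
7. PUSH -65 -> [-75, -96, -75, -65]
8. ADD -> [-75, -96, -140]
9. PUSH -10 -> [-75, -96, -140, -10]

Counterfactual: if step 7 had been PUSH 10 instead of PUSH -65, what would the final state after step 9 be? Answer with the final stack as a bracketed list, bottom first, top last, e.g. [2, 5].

(re-executing from step 7 with the substitution; state before step 7: [-75, -96, -75])
7. PUSH 10 -> [-75, -96, -75, 10]
8. ADD -> [-75, -96, -65]
9. PUSH -10 -> [-75, -96, -65, -10]

[-75, -96, -65, -10]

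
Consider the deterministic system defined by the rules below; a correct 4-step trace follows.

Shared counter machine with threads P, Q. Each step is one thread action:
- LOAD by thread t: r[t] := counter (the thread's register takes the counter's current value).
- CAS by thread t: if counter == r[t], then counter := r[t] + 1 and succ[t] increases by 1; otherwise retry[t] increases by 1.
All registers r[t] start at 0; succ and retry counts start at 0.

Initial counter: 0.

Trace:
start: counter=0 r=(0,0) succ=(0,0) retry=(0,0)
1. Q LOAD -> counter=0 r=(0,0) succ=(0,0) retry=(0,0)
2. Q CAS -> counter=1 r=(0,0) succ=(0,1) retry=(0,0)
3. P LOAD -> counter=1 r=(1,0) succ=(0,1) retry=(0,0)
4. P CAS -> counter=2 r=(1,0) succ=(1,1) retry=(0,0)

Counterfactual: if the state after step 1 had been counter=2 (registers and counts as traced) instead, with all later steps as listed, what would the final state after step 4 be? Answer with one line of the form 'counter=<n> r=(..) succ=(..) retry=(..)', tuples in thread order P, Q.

state after step 1 := counter=2 r=(0,0) succ=(0,0) retry=(0,0)
2. Q CAS -> counter=2 r=(0,0) succ=(0,0) retry=(0,1)
3. P LOAD -> counter=2 r=(2,0) succ=(0,0) retry=(0,1)
4. P CAS -> counter=3 r=(2,0) succ=(1,0) retry=(0,1)

counter=3 r=(2,0) succ=(1,0) retry=(0,1)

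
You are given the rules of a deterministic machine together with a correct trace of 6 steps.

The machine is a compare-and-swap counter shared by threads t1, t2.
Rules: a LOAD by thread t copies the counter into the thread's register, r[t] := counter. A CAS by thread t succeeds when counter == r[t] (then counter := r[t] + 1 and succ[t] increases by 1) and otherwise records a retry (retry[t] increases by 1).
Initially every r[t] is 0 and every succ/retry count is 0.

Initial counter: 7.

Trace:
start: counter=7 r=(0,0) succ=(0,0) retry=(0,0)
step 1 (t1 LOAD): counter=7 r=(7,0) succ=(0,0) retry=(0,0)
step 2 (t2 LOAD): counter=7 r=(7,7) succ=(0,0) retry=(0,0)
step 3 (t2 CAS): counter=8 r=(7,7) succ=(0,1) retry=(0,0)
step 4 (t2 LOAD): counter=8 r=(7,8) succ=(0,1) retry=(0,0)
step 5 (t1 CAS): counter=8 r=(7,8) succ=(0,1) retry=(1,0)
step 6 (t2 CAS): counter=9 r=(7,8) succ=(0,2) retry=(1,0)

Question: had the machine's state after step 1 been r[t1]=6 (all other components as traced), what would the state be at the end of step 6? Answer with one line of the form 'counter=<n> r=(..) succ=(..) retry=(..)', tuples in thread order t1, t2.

state after step 1 := counter=7 r=(6,0) succ=(0,0) retry=(0,0)
step 2 (t2 LOAD): counter=7 r=(6,7) succ=(0,0) retry=(0,0)
step 3 (t2 CAS): counter=8 r=(6,7) succ=(0,1) retry=(0,0)
step 4 (t2 LOAD): counter=8 r=(6,8) succ=(0,1) retry=(0,0)
step 5 (t1 CAS): counter=8 r=(6,8) succ=(0,1) retry=(1,0)
step 6 (t2 CAS): counter=9 r=(6,8) succ=(0,2) retry=(1,0)

counter=9 r=(6,8) succ=(0,2) retry=(1,0)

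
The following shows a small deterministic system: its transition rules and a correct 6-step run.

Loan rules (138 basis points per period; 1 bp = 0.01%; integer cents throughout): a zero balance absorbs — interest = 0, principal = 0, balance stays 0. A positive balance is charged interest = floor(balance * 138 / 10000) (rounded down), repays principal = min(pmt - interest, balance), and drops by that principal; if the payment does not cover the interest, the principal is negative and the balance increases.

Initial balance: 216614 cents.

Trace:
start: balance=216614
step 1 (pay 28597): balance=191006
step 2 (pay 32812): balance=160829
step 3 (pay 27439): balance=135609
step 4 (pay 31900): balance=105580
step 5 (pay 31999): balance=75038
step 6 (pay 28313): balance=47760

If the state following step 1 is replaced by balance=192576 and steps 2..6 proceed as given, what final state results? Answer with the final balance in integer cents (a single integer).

state after step 1 := balance=192576
step 2 (pay 32812): balance=162421
step 3 (pay 27439): balance=137223
step 4 (pay 31900): balance=107216
step 5 (pay 31999): balance=76696
step 6 (pay 28313): balance=49441

49441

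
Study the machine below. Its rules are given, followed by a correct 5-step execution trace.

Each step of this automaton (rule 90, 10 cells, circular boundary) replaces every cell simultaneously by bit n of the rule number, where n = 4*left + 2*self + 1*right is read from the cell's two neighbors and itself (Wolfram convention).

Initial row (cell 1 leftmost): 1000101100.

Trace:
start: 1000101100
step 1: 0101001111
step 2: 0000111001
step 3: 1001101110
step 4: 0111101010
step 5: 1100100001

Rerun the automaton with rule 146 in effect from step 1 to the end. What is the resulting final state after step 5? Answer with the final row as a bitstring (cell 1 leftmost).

1101000010

(re-executing steps 1..5 under rule 146; state before step 1: 1000101100)
step 1: 0101000011
step 2: 0000100100
step 3: 0001011010
step 4: 0010000001
step 5: 1101000010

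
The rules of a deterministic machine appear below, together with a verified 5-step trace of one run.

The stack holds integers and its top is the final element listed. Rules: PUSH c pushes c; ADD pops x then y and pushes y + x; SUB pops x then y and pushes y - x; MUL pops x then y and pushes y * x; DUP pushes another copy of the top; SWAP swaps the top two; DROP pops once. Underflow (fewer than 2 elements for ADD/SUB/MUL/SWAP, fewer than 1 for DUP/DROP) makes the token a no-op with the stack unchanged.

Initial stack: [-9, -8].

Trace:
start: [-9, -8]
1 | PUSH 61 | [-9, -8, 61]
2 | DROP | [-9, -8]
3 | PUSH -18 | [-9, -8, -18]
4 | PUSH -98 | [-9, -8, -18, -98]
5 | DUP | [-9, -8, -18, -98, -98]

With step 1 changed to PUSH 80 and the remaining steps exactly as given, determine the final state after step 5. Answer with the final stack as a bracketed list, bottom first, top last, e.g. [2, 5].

[-9, -8, -18, -98, -98]

(re-executing from step 1 with the substitution; state before step 1: [-9, -8])
1 | PUSH 80 | [-9, -8, 80]
2 | DROP | [-9, -8]
3 | PUSH -18 | [-9, -8, -18]
4 | PUSH -98 | [-9, -8, -18, -98]
5 | DUP | [-9, -8, -18, -98, -98]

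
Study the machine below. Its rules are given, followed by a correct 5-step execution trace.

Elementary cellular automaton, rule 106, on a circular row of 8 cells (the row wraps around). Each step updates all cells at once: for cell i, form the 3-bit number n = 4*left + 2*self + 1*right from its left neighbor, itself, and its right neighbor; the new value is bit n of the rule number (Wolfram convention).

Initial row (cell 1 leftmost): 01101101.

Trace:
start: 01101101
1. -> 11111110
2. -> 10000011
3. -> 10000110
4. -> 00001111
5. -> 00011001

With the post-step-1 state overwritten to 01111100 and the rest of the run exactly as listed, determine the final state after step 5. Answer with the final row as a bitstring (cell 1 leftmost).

10100111

state after step 1 := 01111100
2. -> 11000100
3. -> 11001001
4. -> 01010011
5. -> 10100111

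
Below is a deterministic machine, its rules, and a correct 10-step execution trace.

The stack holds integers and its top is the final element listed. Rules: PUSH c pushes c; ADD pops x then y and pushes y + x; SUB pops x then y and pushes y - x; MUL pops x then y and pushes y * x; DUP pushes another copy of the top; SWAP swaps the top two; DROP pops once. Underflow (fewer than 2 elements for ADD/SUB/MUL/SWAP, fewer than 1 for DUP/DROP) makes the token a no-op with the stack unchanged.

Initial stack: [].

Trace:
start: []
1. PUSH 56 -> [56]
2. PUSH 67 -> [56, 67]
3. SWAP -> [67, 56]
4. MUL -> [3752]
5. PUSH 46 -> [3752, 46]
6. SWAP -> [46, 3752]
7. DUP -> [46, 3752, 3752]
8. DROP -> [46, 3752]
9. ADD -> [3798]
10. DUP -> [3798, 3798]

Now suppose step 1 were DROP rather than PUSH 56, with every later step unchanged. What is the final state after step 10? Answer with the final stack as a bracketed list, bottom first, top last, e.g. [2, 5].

[113, 113]

(re-executing from step 1 with the substitution; state before step 1: [])
1. DROP -> []
2. PUSH 67 -> [67]
3. SWAP -> [67]
4. MUL -> [67]
5. PUSH 46 -> [67, 46]
6. SWAP -> [46, 67]
7. DUP -> [46, 67, 67]
8. DROP -> [46, 67]
9. ADD -> [113]
10. DUP -> [113, 113]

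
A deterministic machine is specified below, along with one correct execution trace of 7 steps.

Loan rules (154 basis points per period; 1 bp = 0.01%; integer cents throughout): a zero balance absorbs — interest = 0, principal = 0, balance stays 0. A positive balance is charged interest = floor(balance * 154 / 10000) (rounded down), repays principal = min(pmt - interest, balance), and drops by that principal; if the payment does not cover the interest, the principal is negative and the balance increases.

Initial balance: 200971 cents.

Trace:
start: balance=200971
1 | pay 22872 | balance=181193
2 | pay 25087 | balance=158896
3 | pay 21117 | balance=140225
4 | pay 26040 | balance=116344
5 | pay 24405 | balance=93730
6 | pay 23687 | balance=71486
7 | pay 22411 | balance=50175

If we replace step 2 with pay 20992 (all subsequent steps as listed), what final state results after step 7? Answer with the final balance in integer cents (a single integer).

54596

(re-executing from step 2 with the substitution; state before step 2: balance=181193)
2 | pay 20992 | balance=162991
3 | pay 21117 | balance=144384
4 | pay 26040 | balance=120567
5 | pay 24405 | balance=98018
6 | pay 23687 | balance=75840
7 | pay 22411 | balance=54596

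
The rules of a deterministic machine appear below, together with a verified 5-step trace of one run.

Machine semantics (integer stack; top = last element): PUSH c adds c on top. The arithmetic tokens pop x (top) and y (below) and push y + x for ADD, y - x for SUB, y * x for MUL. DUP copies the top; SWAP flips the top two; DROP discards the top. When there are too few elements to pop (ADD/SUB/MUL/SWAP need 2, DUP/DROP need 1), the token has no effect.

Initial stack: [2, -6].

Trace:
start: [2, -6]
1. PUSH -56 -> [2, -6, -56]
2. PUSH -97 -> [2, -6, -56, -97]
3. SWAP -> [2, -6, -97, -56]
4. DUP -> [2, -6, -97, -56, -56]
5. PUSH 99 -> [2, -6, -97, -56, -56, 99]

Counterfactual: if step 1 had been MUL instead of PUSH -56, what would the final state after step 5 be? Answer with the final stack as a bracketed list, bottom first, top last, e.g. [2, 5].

(re-executing from step 1 with the substitution; state before step 1: [2, -6])
1. MUL -> [-12]
2. PUSH -97 -> [-12, -97]
3. SWAP -> [-97, -12]
4. DUP -> [-97, -12, -12]
5. PUSH 99 -> [-97, -12, -12, 99]

[-97, -12, -12, 99]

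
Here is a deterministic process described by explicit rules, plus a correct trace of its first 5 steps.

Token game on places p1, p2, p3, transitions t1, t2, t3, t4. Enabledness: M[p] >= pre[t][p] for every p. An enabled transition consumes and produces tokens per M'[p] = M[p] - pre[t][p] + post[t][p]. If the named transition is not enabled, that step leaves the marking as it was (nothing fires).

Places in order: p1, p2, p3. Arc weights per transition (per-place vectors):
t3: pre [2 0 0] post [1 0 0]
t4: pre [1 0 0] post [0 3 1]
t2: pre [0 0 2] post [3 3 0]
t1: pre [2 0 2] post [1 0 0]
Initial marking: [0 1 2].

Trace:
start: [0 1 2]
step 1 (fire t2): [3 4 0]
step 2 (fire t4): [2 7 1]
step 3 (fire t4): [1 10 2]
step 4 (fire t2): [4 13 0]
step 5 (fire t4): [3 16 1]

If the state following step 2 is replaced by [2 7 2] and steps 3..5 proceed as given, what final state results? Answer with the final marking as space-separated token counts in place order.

3 16 2

state after step 2 := [2 7 2]
step 3 (fire t4): [1 10 3]
step 4 (fire t2): [4 13 1]
step 5 (fire t4): [3 16 2]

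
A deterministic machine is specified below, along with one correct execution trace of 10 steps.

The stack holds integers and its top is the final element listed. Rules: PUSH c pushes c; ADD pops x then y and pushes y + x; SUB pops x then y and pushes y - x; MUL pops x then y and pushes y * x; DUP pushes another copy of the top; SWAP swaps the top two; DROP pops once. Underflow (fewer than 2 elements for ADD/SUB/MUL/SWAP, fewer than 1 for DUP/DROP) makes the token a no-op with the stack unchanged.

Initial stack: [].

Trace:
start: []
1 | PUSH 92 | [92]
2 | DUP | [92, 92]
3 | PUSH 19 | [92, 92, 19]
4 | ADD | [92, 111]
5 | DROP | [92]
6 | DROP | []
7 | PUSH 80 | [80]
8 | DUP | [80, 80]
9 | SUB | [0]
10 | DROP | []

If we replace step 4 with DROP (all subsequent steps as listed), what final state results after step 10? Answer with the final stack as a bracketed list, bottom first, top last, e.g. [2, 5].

[]

(re-executing from step 4 with the substitution; state before step 4: [92, 92, 19])
4 | DROP | [92, 92]
5 | DROP | [92]
6 | DROP | []
7 | PUSH 80 | [80]
8 | DUP | [80, 80]
9 | SUB | [0]
10 | DROP | []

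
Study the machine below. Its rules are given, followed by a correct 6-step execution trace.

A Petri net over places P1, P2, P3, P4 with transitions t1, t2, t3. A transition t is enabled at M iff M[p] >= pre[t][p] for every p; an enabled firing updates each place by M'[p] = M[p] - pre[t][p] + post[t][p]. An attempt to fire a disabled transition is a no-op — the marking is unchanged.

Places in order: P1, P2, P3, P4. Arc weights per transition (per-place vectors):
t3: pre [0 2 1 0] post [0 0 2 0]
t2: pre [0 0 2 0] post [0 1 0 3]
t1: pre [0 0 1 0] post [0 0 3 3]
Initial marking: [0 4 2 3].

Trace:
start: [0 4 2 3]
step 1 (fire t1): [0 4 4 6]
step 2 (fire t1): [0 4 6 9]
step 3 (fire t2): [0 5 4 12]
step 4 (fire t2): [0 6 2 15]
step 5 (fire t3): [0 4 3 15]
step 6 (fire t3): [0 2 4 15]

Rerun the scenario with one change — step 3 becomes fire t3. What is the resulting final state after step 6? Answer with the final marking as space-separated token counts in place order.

(re-executing from step 3 with the substitution; state before step 3: [0 4 6 9])
step 3 (fire t3): [0 2 7 9]
step 4 (fire t2): [0 3 5 12]
step 5 (fire t3): [0 1 6 12]
step 6 (fire t3): [0 1 6 12]

0 1 6 12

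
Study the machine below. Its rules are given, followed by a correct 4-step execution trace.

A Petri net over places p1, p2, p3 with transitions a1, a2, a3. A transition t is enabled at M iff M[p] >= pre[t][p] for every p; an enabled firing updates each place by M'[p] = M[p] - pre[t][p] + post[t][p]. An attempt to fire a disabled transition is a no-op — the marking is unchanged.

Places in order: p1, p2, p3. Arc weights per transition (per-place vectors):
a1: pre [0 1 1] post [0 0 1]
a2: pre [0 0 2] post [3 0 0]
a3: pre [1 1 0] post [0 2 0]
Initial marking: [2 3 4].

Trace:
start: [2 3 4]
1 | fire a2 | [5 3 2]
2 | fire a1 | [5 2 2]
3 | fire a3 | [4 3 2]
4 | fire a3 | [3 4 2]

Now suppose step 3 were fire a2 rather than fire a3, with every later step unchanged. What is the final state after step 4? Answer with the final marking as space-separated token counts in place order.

7 3 0

(re-executing from step 3 with the substitution; state before step 3: [5 2 2])
3 | fire a2 | [8 2 0]
4 | fire a3 | [7 3 0]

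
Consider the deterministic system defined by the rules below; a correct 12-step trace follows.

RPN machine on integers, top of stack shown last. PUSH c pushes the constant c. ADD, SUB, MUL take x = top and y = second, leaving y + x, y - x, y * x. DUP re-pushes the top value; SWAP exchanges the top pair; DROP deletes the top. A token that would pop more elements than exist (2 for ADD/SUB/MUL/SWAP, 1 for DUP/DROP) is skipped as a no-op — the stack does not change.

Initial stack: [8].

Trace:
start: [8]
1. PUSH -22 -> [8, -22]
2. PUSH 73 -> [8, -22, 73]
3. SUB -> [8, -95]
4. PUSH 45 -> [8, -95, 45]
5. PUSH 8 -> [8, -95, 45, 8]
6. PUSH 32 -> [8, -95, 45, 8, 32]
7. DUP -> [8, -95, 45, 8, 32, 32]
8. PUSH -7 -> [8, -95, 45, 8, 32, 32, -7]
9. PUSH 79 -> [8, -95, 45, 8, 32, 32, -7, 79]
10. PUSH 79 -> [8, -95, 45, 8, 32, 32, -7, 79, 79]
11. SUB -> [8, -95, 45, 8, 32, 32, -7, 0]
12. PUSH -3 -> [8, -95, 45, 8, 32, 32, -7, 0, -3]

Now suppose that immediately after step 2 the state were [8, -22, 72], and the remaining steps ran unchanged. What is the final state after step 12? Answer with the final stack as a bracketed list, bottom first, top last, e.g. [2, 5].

[8, -94, 45, 8, 32, 32, -7, 0, -3]

state after step 2 := [8, -22, 72]
3. SUB -> [8, -94]
4. PUSH 45 -> [8, -94, 45]
5. PUSH 8 -> [8, -94, 45, 8]
6. PUSH 32 -> [8, -94, 45, 8, 32]
7. DUP -> [8, -94, 45, 8, 32, 32]
8. PUSH -7 -> [8, -94, 45, 8, 32, 32, -7]
9. PUSH 79 -> [8, -94, 45, 8, 32, 32, -7, 79]
10. PUSH 79 -> [8, -94, 45, 8, 32, 32, -7, 79, 79]
11. SUB -> [8, -94, 45, 8, 32, 32, -7, 0]
12. PUSH -3 -> [8, -94, 45, 8, 32, 32, -7, 0, -3]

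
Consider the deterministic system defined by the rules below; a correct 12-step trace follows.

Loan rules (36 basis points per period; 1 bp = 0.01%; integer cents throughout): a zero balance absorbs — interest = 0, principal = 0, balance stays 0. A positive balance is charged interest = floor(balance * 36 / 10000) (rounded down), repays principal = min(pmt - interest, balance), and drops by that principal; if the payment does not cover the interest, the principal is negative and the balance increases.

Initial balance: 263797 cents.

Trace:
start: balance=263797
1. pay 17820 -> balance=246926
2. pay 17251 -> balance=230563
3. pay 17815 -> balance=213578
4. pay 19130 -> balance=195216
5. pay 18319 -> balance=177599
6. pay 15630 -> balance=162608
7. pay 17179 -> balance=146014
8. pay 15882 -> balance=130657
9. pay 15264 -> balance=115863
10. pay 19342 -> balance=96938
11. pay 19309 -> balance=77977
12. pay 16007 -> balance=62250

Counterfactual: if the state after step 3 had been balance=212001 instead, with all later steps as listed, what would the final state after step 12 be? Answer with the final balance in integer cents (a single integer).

60622

state after step 3 := balance=212001
4. pay 19130 -> balance=193634
5. pay 18319 -> balance=176012
6. pay 15630 -> balance=161015
7. pay 17179 -> balance=144415
8. pay 15882 -> balance=129052
9. pay 15264 -> balance=114252
10. pay 19342 -> balance=95321
11. pay 19309 -> balance=76355
12. pay 16007 -> balance=60622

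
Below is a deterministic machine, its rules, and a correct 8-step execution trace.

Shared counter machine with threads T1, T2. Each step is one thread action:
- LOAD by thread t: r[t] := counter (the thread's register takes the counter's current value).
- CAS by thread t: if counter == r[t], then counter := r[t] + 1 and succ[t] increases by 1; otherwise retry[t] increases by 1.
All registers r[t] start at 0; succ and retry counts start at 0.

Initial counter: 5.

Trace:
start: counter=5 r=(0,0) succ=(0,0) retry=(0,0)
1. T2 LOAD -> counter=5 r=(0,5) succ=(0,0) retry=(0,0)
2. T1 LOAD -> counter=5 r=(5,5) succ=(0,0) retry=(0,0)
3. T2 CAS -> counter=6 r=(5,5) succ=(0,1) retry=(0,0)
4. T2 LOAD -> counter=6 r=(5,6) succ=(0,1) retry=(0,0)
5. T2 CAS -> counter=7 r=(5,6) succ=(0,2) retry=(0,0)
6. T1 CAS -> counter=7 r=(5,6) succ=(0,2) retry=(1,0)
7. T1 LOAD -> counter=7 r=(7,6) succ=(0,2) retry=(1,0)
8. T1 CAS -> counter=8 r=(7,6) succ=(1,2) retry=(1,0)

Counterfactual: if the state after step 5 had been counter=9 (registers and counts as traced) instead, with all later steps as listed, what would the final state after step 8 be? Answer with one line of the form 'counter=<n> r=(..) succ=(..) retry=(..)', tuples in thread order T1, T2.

counter=10 r=(9,6) succ=(1,2) retry=(1,0)

state after step 5 := counter=9 r=(5,6) succ=(0,2) retry=(0,0)
6. T1 CAS -> counter=9 r=(5,6) succ=(0,2) retry=(1,0)
7. T1 LOAD -> counter=9 r=(9,6) succ=(0,2) retry=(1,0)
8. T1 CAS -> counter=10 r=(9,6) succ=(1,2) retry=(1,0)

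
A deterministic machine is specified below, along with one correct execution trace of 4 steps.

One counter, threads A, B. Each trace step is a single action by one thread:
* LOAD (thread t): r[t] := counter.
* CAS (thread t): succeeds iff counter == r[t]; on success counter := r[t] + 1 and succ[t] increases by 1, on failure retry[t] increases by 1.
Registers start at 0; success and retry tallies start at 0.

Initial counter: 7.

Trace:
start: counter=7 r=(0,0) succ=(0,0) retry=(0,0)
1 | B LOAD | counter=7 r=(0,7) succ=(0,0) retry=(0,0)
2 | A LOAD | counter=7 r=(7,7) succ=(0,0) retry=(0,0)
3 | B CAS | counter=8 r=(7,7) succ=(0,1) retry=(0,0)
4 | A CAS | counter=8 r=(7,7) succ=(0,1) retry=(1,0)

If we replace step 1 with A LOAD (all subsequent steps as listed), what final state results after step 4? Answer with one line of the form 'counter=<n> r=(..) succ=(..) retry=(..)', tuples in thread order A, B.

counter=8 r=(7,0) succ=(1,0) retry=(0,1)

(re-executing from step 1 with the substitution; state before step 1: counter=7 r=(0,0) succ=(0,0) retry=(0,0))
1 | A LOAD | counter=7 r=(7,0) succ=(0,0) retry=(0,0)
2 | A LOAD | counter=7 r=(7,0) succ=(0,0) retry=(0,0)
3 | B CAS | counter=7 r=(7,0) succ=(0,0) retry=(0,1)
4 | A CAS | counter=8 r=(7,0) succ=(1,0) retry=(0,1)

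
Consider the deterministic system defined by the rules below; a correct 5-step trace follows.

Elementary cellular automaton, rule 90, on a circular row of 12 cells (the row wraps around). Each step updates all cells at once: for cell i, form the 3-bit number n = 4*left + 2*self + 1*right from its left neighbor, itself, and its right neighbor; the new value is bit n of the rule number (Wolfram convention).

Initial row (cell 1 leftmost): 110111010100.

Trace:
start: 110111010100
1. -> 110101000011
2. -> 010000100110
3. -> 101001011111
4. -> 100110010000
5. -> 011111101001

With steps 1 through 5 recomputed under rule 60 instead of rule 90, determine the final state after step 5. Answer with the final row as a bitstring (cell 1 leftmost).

(re-executing steps 1..5 under rule 60; state before step 1: 110111010100)
1. -> 101100111110
2. -> 111010100001
3. -> 000111110001
4. -> 100100001001
5. -> 010110001101

010110001101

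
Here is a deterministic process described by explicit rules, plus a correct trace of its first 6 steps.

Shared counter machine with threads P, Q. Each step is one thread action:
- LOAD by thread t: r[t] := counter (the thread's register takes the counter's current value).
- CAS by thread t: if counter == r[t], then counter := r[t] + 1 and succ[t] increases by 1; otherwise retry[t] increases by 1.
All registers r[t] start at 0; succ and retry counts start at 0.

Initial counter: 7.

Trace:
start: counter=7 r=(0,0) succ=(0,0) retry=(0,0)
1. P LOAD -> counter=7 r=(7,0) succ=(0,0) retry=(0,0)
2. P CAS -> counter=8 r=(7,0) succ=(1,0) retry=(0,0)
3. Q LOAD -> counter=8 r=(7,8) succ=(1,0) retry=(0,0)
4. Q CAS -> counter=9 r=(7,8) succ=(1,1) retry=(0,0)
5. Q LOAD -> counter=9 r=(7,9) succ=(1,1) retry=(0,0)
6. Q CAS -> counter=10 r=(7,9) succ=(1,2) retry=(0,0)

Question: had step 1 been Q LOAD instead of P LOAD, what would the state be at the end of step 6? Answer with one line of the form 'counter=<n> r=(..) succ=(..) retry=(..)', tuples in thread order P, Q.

(re-executing from step 1 with the substitution; state before step 1: counter=7 r=(0,0) succ=(0,0) retry=(0,0))
1. Q LOAD -> counter=7 r=(0,7) succ=(0,0) retry=(0,0)
2. P CAS -> counter=7 r=(0,7) succ=(0,0) retry=(1,0)
3. Q LOAD -> counter=7 r=(0,7) succ=(0,0) retry=(1,0)
4. Q CAS -> counter=8 r=(0,7) succ=(0,1) retry=(1,0)
5. Q LOAD -> counter=8 r=(0,8) succ=(0,1) retry=(1,0)
6. Q CAS -> counter=9 r=(0,8) succ=(0,2) retry=(1,0)

counter=9 r=(0,8) succ=(0,2) retry=(1,0)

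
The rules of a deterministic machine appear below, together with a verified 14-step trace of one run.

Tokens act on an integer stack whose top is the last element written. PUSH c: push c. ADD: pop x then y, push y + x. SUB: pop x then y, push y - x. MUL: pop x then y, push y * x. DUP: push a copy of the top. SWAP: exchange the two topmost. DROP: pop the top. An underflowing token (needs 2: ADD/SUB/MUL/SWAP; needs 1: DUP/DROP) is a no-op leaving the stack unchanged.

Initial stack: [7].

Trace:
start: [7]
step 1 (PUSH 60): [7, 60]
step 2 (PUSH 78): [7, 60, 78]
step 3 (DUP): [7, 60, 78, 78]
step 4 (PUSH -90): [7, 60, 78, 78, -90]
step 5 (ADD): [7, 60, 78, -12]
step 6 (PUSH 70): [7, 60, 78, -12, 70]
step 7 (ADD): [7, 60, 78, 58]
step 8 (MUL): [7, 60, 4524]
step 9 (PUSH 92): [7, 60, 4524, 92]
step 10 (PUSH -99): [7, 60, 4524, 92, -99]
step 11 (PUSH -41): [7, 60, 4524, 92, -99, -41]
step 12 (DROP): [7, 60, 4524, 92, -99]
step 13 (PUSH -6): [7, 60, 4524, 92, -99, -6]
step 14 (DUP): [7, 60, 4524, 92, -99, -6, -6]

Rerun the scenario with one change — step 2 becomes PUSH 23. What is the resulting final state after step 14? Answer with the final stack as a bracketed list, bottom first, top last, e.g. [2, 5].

[7, 60, 69, 92, -99, -6, -6]

(re-executing from step 2 with the substitution; state before step 2: [7, 60])
step 2 (PUSH 23): [7, 60, 23]
step 3 (DUP): [7, 60, 23, 23]
step 4 (PUSH -90): [7, 60, 23, 23, -90]
step 5 (ADD): [7, 60, 23, -67]
step 6 (PUSH 70): [7, 60, 23, -67, 70]
step 7 (ADD): [7, 60, 23, 3]
step 8 (MUL): [7, 60, 69]
step 9 (PUSH 92): [7, 60, 69, 92]
step 10 (PUSH -99): [7, 60, 69, 92, -99]
step 11 (PUSH -41): [7, 60, 69, 92, -99, -41]
step 12 (DROP): [7, 60, 69, 92, -99]
step 13 (PUSH -6): [7, 60, 69, 92, -99, -6]
step 14 (DUP): [7, 60, 69, 92, -99, -6, -6]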